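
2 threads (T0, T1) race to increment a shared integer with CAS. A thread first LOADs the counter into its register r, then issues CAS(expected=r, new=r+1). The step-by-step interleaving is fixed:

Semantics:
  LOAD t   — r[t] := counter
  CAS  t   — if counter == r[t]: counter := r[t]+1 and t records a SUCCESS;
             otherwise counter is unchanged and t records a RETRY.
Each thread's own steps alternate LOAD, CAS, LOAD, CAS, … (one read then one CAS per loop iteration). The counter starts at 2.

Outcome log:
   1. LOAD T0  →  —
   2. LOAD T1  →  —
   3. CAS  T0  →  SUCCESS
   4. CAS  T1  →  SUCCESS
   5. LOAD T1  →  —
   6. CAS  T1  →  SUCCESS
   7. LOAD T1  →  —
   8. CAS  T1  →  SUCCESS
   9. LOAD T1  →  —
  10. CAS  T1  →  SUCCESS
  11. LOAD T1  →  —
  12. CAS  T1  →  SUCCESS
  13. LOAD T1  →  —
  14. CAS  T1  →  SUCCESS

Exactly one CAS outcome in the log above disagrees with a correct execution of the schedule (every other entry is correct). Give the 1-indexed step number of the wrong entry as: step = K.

step = 4

Re-executing:
[1] T0.load  rd  (counter 2, T0.r 2)
[2] T1.load  rd  (counter 2, T1.r 2)
[3] T0.cas  hit  (counter 3, T0.r 2)
[4] T1.cas  miss  (counter 3, T1.r 2)
[5] T1.load  rd  (counter 3, T1.r 3)
[6] T1.cas  hit  (counter 4, T1.r 3)
[7] T1.load  rd  (counter 4, T1.r 4)
[8] T1.cas  hit  (counter 5, T1.r 4)
[9] T1.load  rd  (counter 5, T1.r 5)
[10] T1.cas  hit  (counter 6, T1.r 5)
[11] T1.load  rd  (counter 6, T1.r 6)
[12] T1.cas  hit  (counter 7, T1.r 6)
[13] T1.load  rd  (counter 7, T1.r 7)
[14] T1.cas  hit  (counter 8, T1.r 7)
Flip is step 4.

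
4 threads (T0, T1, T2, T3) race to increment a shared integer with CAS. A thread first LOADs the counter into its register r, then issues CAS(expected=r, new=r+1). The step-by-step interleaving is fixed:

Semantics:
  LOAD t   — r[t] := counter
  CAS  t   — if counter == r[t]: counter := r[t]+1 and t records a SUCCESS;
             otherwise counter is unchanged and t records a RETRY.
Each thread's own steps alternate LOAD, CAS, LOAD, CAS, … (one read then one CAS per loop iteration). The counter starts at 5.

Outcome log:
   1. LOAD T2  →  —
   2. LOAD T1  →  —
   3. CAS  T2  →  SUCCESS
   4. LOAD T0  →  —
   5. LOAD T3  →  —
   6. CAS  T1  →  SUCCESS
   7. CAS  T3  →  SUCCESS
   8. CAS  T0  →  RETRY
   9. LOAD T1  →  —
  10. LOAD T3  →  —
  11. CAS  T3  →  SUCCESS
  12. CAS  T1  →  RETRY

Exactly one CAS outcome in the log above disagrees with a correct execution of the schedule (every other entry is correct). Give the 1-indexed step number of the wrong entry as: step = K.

Re-executing:
#1 T2 reads 5
#2 T1 reads 5
#3 T2 CAS(5→6) writes; counter now 6
#4 T0 reads 6
#5 T3 reads 6
#6 T1 CAS(5→6) fails; counter now 6
#7 T3 CAS(6→7) writes; counter now 7
#8 T0 CAS(6→7) fails; counter now 7
#9 T1 reads 7
#10 T3 reads 7
#11 T3 CAS(7→8) writes; counter now 8
#12 T1 CAS(7→8) fails; counter now 8
Mismatch at 6.

step = 6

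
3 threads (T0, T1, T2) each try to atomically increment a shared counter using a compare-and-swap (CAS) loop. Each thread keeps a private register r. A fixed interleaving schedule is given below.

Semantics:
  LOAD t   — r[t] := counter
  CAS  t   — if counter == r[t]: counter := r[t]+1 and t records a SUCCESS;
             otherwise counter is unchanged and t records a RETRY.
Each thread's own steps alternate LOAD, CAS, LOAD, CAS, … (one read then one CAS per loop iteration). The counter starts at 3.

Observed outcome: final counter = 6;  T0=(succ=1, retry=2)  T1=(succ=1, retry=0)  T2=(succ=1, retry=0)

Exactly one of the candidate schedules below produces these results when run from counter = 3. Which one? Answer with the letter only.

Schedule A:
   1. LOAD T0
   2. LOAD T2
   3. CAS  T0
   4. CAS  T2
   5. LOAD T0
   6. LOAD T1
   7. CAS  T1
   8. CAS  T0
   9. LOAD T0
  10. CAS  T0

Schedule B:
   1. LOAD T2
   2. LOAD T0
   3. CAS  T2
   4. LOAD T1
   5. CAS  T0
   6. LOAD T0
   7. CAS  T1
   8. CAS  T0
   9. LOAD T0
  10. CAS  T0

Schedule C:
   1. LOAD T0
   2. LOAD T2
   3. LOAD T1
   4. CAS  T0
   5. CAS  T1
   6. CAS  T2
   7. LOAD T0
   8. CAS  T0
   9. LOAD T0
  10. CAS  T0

Run B:
   1) LOAD T2:  M=3  r_T2=3
   2) LOAD T0:  M=3  r_T0=3
   3) CAS  T2:  M=4  r_T2=3 ✓
   4) LOAD T1:  M=4  r_T1=4
   5) CAS  T0:  M=4  r_T0=3 ✗
   6) LOAD T0:  M=4  r_T0=4
   7) CAS  T1:  M=5  r_T1=4 ✓
   8) CAS  T0:  M=5  r_T0=4 ✗
   9) LOAD T0:  M=5  r_T0=5
  10) CAS  T0:  M=6  r_T0=5 ✓

B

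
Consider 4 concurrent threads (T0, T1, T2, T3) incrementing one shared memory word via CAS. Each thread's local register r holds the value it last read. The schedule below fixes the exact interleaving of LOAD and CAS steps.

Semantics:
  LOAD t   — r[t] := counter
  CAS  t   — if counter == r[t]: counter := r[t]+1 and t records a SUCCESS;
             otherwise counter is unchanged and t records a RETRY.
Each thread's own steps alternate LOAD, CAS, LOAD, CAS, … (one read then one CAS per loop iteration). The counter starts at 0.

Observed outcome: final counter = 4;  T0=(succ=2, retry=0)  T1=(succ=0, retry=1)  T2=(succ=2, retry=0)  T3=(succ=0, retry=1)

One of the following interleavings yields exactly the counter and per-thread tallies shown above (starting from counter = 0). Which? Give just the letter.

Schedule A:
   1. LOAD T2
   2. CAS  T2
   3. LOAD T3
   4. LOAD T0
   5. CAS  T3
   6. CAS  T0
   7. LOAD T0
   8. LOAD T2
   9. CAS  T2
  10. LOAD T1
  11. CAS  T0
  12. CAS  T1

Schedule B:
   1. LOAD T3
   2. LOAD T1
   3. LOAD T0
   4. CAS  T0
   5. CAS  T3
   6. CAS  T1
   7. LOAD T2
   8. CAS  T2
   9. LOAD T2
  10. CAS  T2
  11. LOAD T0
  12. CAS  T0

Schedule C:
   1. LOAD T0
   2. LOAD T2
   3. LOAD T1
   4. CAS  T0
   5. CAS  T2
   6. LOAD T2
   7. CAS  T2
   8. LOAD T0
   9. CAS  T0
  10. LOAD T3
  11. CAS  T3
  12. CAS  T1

B

Tracing schedule B:
   1) LOAD T3:  M=0  r_T3=0
   2) LOAD T1:  M=0  r_T1=0
   3) LOAD T0:  M=0  r_T0=0
   4) CAS  T0:  M=1  r_T0=0 ✓
   5) CAS  T3:  M=1  r_T3=0 ✗
   6) CAS  T1:  M=1  r_T1=0 ✗
   7) LOAD T2:  M=1  r_T2=1
   8) CAS  T2:  M=2  r_T2=1 ✓
   9) LOAD T2:  M=2  r_T2=2
  10) CAS  T2:  M=3  r_T2=2 ✓
  11) LOAD T0:  M=3  r_T0=3
  12) CAS  T0:  M=4  r_T0=3 ✓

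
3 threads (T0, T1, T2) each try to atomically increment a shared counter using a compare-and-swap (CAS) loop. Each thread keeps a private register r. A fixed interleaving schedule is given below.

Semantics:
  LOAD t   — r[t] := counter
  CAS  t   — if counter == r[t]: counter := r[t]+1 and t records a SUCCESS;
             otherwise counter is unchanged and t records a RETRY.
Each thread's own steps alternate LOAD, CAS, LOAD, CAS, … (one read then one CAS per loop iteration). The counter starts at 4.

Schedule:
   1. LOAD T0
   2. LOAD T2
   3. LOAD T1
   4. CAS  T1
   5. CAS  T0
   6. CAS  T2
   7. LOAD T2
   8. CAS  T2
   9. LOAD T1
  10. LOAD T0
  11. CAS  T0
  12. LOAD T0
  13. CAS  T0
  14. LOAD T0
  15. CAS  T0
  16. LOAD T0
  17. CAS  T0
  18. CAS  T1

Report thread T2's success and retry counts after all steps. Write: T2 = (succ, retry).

T2 = (1, 1)

   1) LOAD T0:  M=4  r_T0=4
   2) LOAD T2:  M=4  r_T2=4
   3) LOAD T1:  M=4  r_T1=4
   4) CAS  T1:  M=5  r_T1=4 ✓
   5) CAS  T0:  M=5  r_T0=4 ✗
   6) CAS  T2:  M=5  r_T2=4 ✗
   7) LOAD T2:  M=5  r_T2=5
   8) CAS  T2:  M=6  r_T2=5 ✓
   9) LOAD T1:  M=6  r_T1=6
  10) LOAD T0:  M=6  r_T0=6
  11) CAS  T0:  M=7  r_T0=6 ✓
  12) LOAD T0:  M=7  r_T0=7
  13) CAS  T0:  M=8  r_T0=7 ✓
  14) LOAD T0:  M=8  r_T0=8
  15) CAS  T0:  M=9  r_T0=8 ✓
  16) LOAD T0:  M=9  r_T0=9
  17) CAS  T0:  M=10  r_T0=9 ✓
  18) CAS  T1:  M=10  r_T1=6 ✗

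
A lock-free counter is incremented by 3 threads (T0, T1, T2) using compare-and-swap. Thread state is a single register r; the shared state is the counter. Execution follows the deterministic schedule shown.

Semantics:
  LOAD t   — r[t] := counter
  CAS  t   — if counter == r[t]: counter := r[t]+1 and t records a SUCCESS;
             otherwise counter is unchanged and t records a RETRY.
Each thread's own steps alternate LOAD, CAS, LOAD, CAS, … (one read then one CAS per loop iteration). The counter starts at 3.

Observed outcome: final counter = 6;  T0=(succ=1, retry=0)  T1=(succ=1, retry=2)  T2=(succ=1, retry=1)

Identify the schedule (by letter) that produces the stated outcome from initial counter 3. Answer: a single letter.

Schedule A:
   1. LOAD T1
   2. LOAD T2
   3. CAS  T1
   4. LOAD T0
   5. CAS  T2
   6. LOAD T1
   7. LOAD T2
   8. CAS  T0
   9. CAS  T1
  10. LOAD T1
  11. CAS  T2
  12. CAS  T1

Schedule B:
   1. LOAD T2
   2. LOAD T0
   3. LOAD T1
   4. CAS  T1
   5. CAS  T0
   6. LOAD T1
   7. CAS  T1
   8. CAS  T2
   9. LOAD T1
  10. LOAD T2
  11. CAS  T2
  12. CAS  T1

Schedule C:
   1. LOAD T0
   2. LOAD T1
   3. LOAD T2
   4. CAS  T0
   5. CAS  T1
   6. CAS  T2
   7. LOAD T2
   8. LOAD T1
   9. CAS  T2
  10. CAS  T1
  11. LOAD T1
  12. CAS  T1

Run C:
1. LOAD T0 → mem=3 r[T0]=3 [LOAD]
2. LOAD T1 → mem=3 r[T1]=3 [LOAD]
3. LOAD T2 → mem=3 r[T2]=3 [LOAD]
4. CAS T0 → mem=4 r[T0]=3 [OK]
5. CAS T1 → mem=4 r[T1]=3 [RETRY]
6. CAS T2 → mem=4 r[T2]=3 [RETRY]
7. LOAD T2 → mem=4 r[T2]=4 [LOAD]
8. LOAD T1 → mem=4 r[T1]=4 [LOAD]
9. CAS T2 → mem=5 r[T2]=4 [OK]
10. CAS T1 → mem=5 r[T1]=4 [RETRY]
11. LOAD T1 → mem=5 r[T1]=5 [LOAD]
12. CAS T1 → mem=6 r[T1]=5 [OK]

C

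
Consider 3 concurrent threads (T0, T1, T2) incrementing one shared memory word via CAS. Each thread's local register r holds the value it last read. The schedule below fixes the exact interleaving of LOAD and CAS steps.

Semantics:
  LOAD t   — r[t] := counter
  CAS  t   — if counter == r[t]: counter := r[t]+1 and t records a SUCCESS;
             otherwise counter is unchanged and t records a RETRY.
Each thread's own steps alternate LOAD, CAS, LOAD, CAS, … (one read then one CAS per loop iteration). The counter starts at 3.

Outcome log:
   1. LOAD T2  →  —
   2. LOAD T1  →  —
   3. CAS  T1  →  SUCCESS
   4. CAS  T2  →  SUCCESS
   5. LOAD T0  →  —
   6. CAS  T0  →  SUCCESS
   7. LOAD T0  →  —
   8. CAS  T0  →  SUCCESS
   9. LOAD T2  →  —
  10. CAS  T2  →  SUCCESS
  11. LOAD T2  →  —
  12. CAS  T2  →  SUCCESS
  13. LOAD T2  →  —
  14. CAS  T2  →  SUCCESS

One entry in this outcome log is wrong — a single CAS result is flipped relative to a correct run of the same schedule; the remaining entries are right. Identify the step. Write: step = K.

step = 4

Correct run:
T2 LOAD — after: cnt=3, r=3 — load
T1 LOAD — after: cnt=3, r=3 — load
T1 CAS — after: cnt=4, r=3 — ok
T2 CAS — after: cnt=4, r=3 — retry
T0 LOAD — after: cnt=4, r=4 — load
T0 CAS — after: cnt=5, r=4 — ok
T0 LOAD — after: cnt=5, r=5 — load
T0 CAS — after: cnt=6, r=5 — ok
T2 LOAD — after: cnt=6, r=6 — load
T2 CAS — after: cnt=7, r=6 — ok
T2 LOAD — after: cnt=7, r=7 — load
T2 CAS — after: cnt=8, r=7 — ok
T2 LOAD — after: cnt=8, r=8 — load
T2 CAS — after: cnt=9, r=8 — ok
Log disagrees first at step 4.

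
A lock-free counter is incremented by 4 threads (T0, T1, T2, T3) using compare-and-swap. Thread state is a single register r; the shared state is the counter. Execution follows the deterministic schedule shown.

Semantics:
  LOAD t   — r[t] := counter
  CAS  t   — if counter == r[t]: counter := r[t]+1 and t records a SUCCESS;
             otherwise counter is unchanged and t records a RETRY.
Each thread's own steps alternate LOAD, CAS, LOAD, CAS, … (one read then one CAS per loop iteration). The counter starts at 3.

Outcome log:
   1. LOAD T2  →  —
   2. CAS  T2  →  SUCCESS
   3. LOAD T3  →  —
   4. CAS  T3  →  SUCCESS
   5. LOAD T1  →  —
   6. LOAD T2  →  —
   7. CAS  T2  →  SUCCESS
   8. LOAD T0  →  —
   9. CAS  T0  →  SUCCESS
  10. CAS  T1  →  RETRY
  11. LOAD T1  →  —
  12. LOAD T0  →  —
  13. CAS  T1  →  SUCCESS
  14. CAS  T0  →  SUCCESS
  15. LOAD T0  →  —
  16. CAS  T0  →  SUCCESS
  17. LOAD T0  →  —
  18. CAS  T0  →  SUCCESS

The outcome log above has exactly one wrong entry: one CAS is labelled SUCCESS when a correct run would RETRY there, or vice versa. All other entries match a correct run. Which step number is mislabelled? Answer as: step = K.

step = 14

Reference trace:
1. LOAD T2 → mem=3 r[T2]=3 [LOAD]
2. CAS T2 → mem=4 r[T2]=3 [OK]
3. LOAD T3 → mem=4 r[T3]=4 [LOAD]
4. CAS T3 → mem=5 r[T3]=4 [OK]
5. LOAD T1 → mem=5 r[T1]=5 [LOAD]
6. LOAD T2 → mem=5 r[T2]=5 [LOAD]
7. CAS T2 → mem=6 r[T2]=5 [OK]
8. LOAD T0 → mem=6 r[T0]=6 [LOAD]
9. CAS T0 → mem=7 r[T0]=6 [OK]
10. CAS T1 → mem=7 r[T1]=5 [RETRY]
11. LOAD T1 → mem=7 r[T1]=7 [LOAD]
12. LOAD T0 → mem=7 r[T0]=7 [LOAD]
13. CAS T1 → mem=8 r[T1]=7 [OK]
14. CAS T0 → mem=8 r[T0]=7 [RETRY]
15. LOAD T0 → mem=8 r[T0]=8 [LOAD]
16. CAS T0 → mem=9 r[T0]=8 [OK]
17. LOAD T0 → mem=9 r[T0]=9 [LOAD]
18. CAS T0 → mem=10 r[T0]=9 [OK]
Log disagrees first at step 14.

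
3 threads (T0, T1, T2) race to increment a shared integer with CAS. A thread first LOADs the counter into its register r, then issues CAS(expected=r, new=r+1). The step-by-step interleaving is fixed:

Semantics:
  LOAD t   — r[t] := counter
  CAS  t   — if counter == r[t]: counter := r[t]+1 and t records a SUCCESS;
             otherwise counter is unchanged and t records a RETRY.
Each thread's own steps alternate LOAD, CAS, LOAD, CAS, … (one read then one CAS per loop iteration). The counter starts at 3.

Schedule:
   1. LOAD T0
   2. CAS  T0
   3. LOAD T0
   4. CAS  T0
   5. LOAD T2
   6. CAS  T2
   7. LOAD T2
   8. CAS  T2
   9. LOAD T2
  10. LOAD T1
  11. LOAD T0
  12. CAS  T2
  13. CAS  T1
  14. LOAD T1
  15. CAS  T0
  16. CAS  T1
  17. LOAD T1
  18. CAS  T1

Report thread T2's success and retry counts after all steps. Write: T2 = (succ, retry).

T2 = (3, 0)

step 1: T0 LOAD ⇒ load; ctr=3 reg=3
step 2: T0 CAS ⇒ ok; ctr=4 reg=3
step 3: T0 LOAD ⇒ load; ctr=4 reg=4
step 4: T0 CAS ⇒ ok; ctr=5 reg=4
step 5: T2 LOAD ⇒ load; ctr=5 reg=5
step 6: T2 CAS ⇒ ok; ctr=6 reg=5
step 7: T2 LOAD ⇒ load; ctr=6 reg=6
step 8: T2 CAS ⇒ ok; ctr=7 reg=6
step 9: T2 LOAD ⇒ load; ctr=7 reg=7
step 10: T1 LOAD ⇒ load; ctr=7 reg=7
step 11: T0 LOAD ⇒ load; ctr=7 reg=7
step 12: T2 CAS ⇒ ok; ctr=8 reg=7
step 13: T1 CAS ⇒ retry; ctr=8 reg=7
step 14: T1 LOAD ⇒ load; ctr=8 reg=8
step 15: T0 CAS ⇒ retry; ctr=8 reg=7
step 16: T1 CAS ⇒ ok; ctr=9 reg=8
step 17: T1 LOAD ⇒ load; ctr=9 reg=9
step 18: T1 CAS ⇒ ok; ctr=10 reg=9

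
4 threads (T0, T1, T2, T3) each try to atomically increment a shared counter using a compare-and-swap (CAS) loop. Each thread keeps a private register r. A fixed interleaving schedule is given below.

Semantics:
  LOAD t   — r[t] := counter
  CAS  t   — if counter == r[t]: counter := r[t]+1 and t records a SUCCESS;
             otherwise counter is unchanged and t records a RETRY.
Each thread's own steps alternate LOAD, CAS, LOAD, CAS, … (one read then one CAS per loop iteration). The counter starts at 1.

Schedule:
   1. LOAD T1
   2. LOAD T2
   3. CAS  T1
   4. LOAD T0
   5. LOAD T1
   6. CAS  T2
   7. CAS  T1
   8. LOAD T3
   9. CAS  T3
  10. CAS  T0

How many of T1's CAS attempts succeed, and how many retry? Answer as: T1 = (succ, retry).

[1] T1.load  rd  (counter 1, T1.r 1)
[2] T2.load  rd  (counter 1, T2.r 1)
[3] T1.cas  hit  (counter 2, T1.r 1)
[4] T0.load  rd  (counter 2, T0.r 2)
[5] T1.load  rd  (counter 2, T1.r 2)
[6] T2.cas  miss  (counter 2, T2.r 1)
[7] T1.cas  hit  (counter 3, T1.r 2)
[8] T3.load  rd  (counter 3, T3.r 3)
[9] T3.cas  hit  (counter 4, T3.r 3)
[10] T0.cas  miss  (counter 4, T0.r 2)

T1 = (2, 0)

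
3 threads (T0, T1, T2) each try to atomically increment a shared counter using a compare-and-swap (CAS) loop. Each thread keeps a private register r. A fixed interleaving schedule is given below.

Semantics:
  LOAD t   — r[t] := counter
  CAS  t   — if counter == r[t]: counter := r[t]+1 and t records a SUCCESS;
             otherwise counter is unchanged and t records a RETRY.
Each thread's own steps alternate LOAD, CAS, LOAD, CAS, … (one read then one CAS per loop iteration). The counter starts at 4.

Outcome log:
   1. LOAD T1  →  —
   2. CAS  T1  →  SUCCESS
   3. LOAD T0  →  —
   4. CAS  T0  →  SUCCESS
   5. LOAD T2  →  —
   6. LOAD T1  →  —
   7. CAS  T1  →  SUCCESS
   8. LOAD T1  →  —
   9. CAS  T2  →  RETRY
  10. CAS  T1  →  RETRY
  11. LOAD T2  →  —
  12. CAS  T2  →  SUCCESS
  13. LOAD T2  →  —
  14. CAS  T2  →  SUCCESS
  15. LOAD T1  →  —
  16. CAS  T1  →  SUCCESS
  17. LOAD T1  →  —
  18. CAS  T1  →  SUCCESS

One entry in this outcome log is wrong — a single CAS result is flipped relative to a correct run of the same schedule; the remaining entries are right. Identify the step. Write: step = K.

Reference trace:
step 1: T1 LOAD ⇒ load; ctr=4 reg=4
step 2: T1 CAS ⇒ ok; ctr=5 reg=4
step 3: T0 LOAD ⇒ load; ctr=5 reg=5
step 4: T0 CAS ⇒ ok; ctr=6 reg=5
step 5: T2 LOAD ⇒ load; ctr=6 reg=6
step 6: T1 LOAD ⇒ load; ctr=6 reg=6
step 7: T1 CAS ⇒ ok; ctr=7 reg=6
step 8: T1 LOAD ⇒ load; ctr=7 reg=7
step 9: T2 CAS ⇒ retry; ctr=7 reg=6
step 10: T1 CAS ⇒ ok; ctr=8 reg=7
step 11: T2 LOAD ⇒ load; ctr=8 reg=8
step 12: T2 CAS ⇒ ok; ctr=9 reg=8
step 13: T2 LOAD ⇒ load; ctr=9 reg=9
step 14: T2 CAS ⇒ ok; ctr=10 reg=9
step 15: T1 LOAD ⇒ load; ctr=10 reg=10
step 16: T1 CAS ⇒ ok; ctr=11 reg=10
step 17: T1 LOAD ⇒ load; ctr=11 reg=11
step 18: T1 CAS ⇒ ok; ctr=12 reg=11
Log disagrees first at step 10.

step = 10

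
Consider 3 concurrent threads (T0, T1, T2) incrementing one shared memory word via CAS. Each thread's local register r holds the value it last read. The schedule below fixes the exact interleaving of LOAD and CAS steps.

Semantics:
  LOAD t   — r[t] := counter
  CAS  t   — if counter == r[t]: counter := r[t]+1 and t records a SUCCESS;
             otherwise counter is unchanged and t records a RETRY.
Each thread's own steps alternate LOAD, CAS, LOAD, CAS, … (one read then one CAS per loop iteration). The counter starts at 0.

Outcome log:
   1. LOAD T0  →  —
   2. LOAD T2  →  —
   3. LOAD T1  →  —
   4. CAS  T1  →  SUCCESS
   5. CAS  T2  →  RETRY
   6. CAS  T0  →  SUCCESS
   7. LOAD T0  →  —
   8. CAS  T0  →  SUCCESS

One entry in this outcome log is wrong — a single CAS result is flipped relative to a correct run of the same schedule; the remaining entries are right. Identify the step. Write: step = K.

step = 6

Reference trace:
step 1: T0 LOAD ⇒ load; ctr=0 reg=0
step 2: T2 LOAD ⇒ load; ctr=0 reg=0
step 3: T1 LOAD ⇒ load; ctr=0 reg=0
step 4: T1 CAS ⇒ ok; ctr=1 reg=0
step 5: T2 CAS ⇒ retry; ctr=1 reg=0
step 6: T0 CAS ⇒ retry; ctr=1 reg=0
step 7: T0 LOAD ⇒ load; ctr=1 reg=1
step 8: T0 CAS ⇒ ok; ctr=2 reg=1
Log disagrees first at step 6.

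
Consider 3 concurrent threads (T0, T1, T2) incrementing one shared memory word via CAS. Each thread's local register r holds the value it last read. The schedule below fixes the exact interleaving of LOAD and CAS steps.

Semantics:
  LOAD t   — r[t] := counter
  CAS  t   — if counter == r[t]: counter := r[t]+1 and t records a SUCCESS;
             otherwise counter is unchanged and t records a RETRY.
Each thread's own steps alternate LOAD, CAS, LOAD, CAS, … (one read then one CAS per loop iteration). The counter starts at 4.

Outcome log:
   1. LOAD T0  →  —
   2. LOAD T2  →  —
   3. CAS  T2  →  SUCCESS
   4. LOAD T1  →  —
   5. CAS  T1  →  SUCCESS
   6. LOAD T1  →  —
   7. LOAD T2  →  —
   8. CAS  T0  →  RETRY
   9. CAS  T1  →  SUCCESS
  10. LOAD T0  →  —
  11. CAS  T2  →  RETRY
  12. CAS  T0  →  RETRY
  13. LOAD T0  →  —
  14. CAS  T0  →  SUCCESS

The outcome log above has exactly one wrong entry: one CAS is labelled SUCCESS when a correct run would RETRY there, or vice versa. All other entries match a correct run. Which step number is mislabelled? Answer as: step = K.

step = 12

Correct run:
T0 LOAD — after: cnt=4, r=4 — load
T2 LOAD — after: cnt=4, r=4 — load
T2 CAS — after: cnt=5, r=4 — ok
T1 LOAD — after: cnt=5, r=5 — load
T1 CAS — after: cnt=6, r=5 — ok
T1 LOAD — after: cnt=6, r=6 — load
T2 LOAD — after: cnt=6, r=6 — load
T0 CAS — after: cnt=6, r=4 — retry
T1 CAS — after: cnt=7, r=6 — ok
T0 LOAD — after: cnt=7, r=7 — load
T2 CAS — after: cnt=7, r=6 — retry
T0 CAS — after: cnt=8, r=7 — ok
T0 LOAD — after: cnt=8, r=8 — load
T0 CAS — after: cnt=9, r=8 — ok
Mismatch at 12.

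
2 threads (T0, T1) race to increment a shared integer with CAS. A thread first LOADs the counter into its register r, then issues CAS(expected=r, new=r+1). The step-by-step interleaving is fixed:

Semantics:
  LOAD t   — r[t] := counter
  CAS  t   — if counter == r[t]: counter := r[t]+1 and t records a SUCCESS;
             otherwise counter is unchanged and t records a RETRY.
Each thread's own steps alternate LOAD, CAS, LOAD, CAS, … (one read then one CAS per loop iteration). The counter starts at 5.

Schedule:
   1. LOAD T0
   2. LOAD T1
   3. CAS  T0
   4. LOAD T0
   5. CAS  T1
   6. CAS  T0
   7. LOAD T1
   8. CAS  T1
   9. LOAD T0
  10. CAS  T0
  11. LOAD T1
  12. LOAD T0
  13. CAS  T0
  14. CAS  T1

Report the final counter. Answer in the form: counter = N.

counter = 10

1. LOAD T0 → mem=5 r[T0]=5 [LOAD]
2. LOAD T1 → mem=5 r[T1]=5 [LOAD]
3. CAS T0 → mem=6 r[T0]=5 [OK]
4. LOAD T0 → mem=6 r[T0]=6 [LOAD]
5. CAS T1 → mem=6 r[T1]=5 [RETRY]
6. CAS T0 → mem=7 r[T0]=6 [OK]
7. LOAD T1 → mem=7 r[T1]=7 [LOAD]
8. CAS T1 → mem=8 r[T1]=7 [OK]
9. LOAD T0 → mem=8 r[T0]=8 [LOAD]
10. CAS T0 → mem=9 r[T0]=8 [OK]
11. LOAD T1 → mem=9 r[T1]=9 [LOAD]
12. LOAD T0 → mem=9 r[T0]=9 [LOAD]
13. CAS T0 → mem=10 r[T0]=9 [OK]
14. CAS T1 → mem=10 r[T1]=9 [RETRY]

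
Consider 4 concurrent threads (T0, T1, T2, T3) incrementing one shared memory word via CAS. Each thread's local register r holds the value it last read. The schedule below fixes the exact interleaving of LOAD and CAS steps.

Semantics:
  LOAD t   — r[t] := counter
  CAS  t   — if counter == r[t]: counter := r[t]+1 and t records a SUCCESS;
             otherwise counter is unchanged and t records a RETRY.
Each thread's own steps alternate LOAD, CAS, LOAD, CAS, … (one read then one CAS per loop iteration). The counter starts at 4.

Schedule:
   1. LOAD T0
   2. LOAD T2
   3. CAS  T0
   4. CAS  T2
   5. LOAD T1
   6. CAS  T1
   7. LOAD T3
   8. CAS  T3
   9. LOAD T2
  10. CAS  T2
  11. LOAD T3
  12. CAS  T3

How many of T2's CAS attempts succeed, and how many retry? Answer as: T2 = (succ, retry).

T2 = (1, 1)

step 1: T0 LOAD ⇒ load; ctr=4 reg=4
step 2: T2 LOAD ⇒ load; ctr=4 reg=4
step 3: T0 CAS ⇒ ok; ctr=5 reg=4
step 4: T2 CAS ⇒ retry; ctr=5 reg=4
step 5: T1 LOAD ⇒ load; ctr=5 reg=5
step 6: T1 CAS ⇒ ok; ctr=6 reg=5
step 7: T3 LOAD ⇒ load; ctr=6 reg=6
step 8: T3 CAS ⇒ ok; ctr=7 reg=6
step 9: T2 LOAD ⇒ load; ctr=7 reg=7
step 10: T2 CAS ⇒ ok; ctr=8 reg=7
step 11: T3 LOAD ⇒ load; ctr=8 reg=8
step 12: T3 CAS ⇒ ok; ctr=9 reg=8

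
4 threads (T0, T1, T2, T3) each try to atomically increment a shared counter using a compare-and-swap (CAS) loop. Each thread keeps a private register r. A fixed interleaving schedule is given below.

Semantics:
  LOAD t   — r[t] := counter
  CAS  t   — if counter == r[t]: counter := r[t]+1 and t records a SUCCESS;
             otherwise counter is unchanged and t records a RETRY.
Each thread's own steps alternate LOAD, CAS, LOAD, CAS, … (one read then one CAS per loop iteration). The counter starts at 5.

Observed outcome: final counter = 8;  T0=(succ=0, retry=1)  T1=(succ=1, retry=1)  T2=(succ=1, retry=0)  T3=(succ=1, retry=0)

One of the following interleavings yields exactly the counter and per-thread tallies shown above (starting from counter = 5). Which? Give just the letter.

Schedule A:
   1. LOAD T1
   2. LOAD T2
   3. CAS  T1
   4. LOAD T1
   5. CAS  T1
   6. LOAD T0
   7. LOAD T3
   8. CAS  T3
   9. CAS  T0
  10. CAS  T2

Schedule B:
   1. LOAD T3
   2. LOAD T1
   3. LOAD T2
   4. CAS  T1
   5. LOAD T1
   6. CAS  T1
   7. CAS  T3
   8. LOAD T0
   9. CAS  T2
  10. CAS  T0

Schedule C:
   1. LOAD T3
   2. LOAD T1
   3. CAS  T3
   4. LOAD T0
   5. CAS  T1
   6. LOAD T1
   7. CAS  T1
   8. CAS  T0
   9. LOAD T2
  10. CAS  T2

C

Tracing schedule C:
   1) LOAD T3:  M=5  r_T3=5
   2) LOAD T1:  M=5  r_T1=5
   3) CAS  T3:  M=6  r_T3=5 ✓
   4) LOAD T0:  M=6  r_T0=6
   5) CAS  T1:  M=6  r_T1=5 ✗
   6) LOAD T1:  M=6  r_T1=6
   7) CAS  T1:  M=7  r_T1=6 ✓
   8) CAS  T0:  M=7  r_T0=6 ✗
   9) LOAD T2:  M=7  r_T2=7
  10) CAS  T2:  M=8  r_T2=7 ✓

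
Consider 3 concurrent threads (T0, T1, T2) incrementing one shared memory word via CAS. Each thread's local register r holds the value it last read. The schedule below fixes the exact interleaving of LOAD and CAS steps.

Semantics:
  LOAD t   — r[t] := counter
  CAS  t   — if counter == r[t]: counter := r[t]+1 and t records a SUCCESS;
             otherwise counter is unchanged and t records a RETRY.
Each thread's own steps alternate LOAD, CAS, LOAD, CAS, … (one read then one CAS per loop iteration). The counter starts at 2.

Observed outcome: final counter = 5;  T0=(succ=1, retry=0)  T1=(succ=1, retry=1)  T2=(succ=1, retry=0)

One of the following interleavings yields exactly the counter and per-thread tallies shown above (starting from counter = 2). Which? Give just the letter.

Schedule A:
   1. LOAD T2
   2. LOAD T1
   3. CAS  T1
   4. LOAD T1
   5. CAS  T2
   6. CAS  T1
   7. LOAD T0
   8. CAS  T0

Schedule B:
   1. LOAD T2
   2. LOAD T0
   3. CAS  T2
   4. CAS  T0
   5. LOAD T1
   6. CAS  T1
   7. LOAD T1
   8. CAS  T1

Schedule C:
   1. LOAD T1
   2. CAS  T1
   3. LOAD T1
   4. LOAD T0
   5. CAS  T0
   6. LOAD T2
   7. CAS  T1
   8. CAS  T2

Run C:
T1 LOAD — after: cnt=2, r=2 — load
T1 CAS — after: cnt=3, r=2 — ok
T1 LOAD — after: cnt=3, r=3 — load
T0 LOAD — after: cnt=3, r=3 — load
T0 CAS — after: cnt=4, r=3 — ok
T2 LOAD — after: cnt=4, r=4 — load
T1 CAS — after: cnt=4, r=3 — retry
T2 CAS — after: cnt=5, r=4 — ok

C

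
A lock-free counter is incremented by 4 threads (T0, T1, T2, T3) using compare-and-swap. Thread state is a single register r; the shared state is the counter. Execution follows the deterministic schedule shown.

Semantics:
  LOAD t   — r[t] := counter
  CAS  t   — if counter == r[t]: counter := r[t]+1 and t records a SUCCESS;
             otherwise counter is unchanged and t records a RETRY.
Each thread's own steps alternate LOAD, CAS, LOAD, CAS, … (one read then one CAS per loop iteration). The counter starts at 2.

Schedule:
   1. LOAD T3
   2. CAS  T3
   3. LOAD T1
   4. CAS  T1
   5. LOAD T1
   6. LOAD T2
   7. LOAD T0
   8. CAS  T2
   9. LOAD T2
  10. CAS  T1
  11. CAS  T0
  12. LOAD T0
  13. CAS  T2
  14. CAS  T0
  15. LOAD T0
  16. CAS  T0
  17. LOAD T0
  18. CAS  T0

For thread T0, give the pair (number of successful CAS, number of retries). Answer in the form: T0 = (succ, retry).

1. LOAD T3 → mem=2 r[T3]=2 [LOAD]
2. CAS T3 → mem=3 r[T3]=2 [OK]
3. LOAD T1 → mem=3 r[T1]=3 [LOAD]
4. CAS T1 → mem=4 r[T1]=3 [OK]
5. LOAD T1 → mem=4 r[T1]=4 [LOAD]
6. LOAD T2 → mem=4 r[T2]=4 [LOAD]
7. LOAD T0 → mem=4 r[T0]=4 [LOAD]
8. CAS T2 → mem=5 r[T2]=4 [OK]
9. LOAD T2 → mem=5 r[T2]=5 [LOAD]
10. CAS T1 → mem=5 r[T1]=4 [RETRY]
11. CAS T0 → mem=5 r[T0]=4 [RETRY]
12. LOAD T0 → mem=5 r[T0]=5 [LOAD]
13. CAS T2 → mem=6 r[T2]=5 [OK]
14. CAS T0 → mem=6 r[T0]=5 [RETRY]
15. LOAD T0 → mem=6 r[T0]=6 [LOAD]
16. CAS T0 → mem=7 r[T0]=6 [OK]
17. LOAD T0 → mem=7 r[T0]=7 [LOAD]
18. CAS T0 → mem=8 r[T0]=7 [OK]

T0 = (2, 2)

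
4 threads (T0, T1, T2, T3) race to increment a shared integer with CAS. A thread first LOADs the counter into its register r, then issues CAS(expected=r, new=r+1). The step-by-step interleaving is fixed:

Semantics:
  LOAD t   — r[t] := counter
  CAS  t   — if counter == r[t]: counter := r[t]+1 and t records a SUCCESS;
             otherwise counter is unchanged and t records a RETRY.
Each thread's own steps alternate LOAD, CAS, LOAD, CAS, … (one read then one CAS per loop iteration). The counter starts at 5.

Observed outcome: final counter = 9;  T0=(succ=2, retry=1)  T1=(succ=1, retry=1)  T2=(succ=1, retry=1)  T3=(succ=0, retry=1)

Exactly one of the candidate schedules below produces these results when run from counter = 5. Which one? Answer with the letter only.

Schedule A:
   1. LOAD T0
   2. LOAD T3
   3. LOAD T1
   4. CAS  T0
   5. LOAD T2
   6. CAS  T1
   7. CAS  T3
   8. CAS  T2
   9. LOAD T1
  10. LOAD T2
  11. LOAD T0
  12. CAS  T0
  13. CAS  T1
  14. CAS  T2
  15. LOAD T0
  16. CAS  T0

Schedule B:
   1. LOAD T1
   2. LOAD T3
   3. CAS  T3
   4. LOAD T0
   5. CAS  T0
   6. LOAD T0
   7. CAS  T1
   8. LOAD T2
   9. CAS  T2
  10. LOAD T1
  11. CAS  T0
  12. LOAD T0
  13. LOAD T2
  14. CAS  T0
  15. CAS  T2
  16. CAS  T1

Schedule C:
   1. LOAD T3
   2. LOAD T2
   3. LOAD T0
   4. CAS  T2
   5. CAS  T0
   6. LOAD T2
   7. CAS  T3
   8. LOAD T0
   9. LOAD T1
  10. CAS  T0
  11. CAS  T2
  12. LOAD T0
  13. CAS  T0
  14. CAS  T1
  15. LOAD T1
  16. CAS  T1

C

Simulating candidate C:
   1) LOAD T3:  M=5  r_T3=5
   2) LOAD T2:  M=5  r_T2=5
   3) LOAD T0:  M=5  r_T0=5
   4) CAS  T2:  M=6  r_T2=5 ✓
   5) CAS  T0:  M=6  r_T0=5 ✗
   6) LOAD T2:  M=6  r_T2=6
   7) CAS  T3:  M=6  r_T3=5 ✗
   8) LOAD T0:  M=6  r_T0=6
   9) LOAD T1:  M=6  r_T1=6
  10) CAS  T0:  M=7  r_T0=6 ✓
  11) CAS  T2:  M=7  r_T2=6 ✗
  12) LOAD T0:  M=7  r_T0=7
  13) CAS  T0:  M=8  r_T0=7 ✓
  14) CAS  T1:  M=8  r_T1=6 ✗
  15) LOAD T1:  M=8  r_T1=8
  16) CAS  T1:  M=9  r_T1=8 ✓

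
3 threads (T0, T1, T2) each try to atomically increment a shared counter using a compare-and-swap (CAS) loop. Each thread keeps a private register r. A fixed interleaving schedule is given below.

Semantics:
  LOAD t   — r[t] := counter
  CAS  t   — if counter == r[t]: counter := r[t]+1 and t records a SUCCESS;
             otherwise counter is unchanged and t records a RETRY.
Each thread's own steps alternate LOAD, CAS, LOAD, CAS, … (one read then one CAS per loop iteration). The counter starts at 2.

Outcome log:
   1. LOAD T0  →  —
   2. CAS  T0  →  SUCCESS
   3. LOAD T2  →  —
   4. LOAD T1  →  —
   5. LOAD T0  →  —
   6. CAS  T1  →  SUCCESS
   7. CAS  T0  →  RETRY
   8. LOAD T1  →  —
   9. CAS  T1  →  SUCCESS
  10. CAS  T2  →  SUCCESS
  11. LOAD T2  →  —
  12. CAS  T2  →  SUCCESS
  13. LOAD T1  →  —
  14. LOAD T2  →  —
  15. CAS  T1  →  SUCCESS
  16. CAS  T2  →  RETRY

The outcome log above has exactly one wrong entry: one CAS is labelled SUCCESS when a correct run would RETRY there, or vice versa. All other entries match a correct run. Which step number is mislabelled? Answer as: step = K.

step = 10

Correct run:
1. LOAD T0 → mem=2 r[T0]=2 [LOAD]
2. CAS T0 → mem=3 r[T0]=2 [OK]
3. LOAD T2 → mem=3 r[T2]=3 [LOAD]
4. LOAD T1 → mem=3 r[T1]=3 [LOAD]
5. LOAD T0 → mem=3 r[T0]=3 [LOAD]
6. CAS T1 → mem=4 r[T1]=3 [OK]
7. CAS T0 → mem=4 r[T0]=3 [RETRY]
8. LOAD T1 → mem=4 r[T1]=4 [LOAD]
9. CAS T1 → mem=5 r[T1]=4 [OK]
10. CAS T2 → mem=5 r[T2]=3 [RETRY]
11. LOAD T2 → mem=5 r[T2]=5 [LOAD]
12. CAS T2 → mem=6 r[T2]=5 [OK]
13. LOAD T1 → mem=6 r[T1]=6 [LOAD]
14. LOAD T2 → mem=6 r[T2]=6 [LOAD]
15. CAS T1 → mem=7 r[T1]=6 [OK]
16. CAS T2 → mem=7 r[T2]=6 [RETRY]
Flip is step 10.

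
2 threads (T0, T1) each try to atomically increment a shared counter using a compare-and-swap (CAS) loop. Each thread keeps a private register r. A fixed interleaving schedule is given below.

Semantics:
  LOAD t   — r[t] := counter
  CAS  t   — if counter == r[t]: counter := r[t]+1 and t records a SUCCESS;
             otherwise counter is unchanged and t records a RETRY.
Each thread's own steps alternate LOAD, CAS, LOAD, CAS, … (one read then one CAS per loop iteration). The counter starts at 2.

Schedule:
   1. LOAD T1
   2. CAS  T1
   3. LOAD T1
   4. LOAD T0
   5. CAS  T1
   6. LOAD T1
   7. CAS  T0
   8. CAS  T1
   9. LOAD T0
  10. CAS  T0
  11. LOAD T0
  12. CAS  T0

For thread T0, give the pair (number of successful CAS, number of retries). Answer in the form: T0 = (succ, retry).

T0 = (2, 1)

[1] T1.load  rd  (counter 2, T1.r 2)
[2] T1.cas  hit  (counter 3, T1.r 2)
[3] T1.load  rd  (counter 3, T1.r 3)
[4] T0.load  rd  (counter 3, T0.r 3)
[5] T1.cas  hit  (counter 4, T1.r 3)
[6] T1.load  rd  (counter 4, T1.r 4)
[7] T0.cas  miss  (counter 4, T0.r 3)
[8] T1.cas  hit  (counter 5, T1.r 4)
[9] T0.load  rd  (counter 5, T0.r 5)
[10] T0.cas  hit  (counter 6, T0.r 5)
[11] T0.load  rd  (counter 6, T0.r 6)
[12] T0.cas  hit  (counter 7, T0.r 6)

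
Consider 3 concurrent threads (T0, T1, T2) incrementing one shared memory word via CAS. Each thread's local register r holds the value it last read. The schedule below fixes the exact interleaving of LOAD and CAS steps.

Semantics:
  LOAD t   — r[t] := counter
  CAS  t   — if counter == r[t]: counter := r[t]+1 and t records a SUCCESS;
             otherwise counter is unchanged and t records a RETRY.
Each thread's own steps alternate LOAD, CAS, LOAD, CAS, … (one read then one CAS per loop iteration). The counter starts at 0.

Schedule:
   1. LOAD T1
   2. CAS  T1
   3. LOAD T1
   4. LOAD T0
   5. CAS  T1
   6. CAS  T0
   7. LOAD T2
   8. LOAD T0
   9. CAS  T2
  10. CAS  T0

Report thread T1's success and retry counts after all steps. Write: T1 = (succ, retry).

T1 = (2, 0)

[1] T1.load  rd  (counter 0, T1.r 0)
[2] T1.cas  hit  (counter 1, T1.r 0)
[3] T1.load  rd  (counter 1, T1.r 1)
[4] T0.load  rd  (counter 1, T0.r 1)
[5] T1.cas  hit  (counter 2, T1.r 1)
[6] T0.cas  miss  (counter 2, T0.r 1)
[7] T2.load  rd  (counter 2, T2.r 2)
[8] T0.load  rd  (counter 2, T0.r 2)
[9] T2.cas  hit  (counter 3, T2.r 2)
[10] T0.cas  miss  (counter 3, T0.r 2)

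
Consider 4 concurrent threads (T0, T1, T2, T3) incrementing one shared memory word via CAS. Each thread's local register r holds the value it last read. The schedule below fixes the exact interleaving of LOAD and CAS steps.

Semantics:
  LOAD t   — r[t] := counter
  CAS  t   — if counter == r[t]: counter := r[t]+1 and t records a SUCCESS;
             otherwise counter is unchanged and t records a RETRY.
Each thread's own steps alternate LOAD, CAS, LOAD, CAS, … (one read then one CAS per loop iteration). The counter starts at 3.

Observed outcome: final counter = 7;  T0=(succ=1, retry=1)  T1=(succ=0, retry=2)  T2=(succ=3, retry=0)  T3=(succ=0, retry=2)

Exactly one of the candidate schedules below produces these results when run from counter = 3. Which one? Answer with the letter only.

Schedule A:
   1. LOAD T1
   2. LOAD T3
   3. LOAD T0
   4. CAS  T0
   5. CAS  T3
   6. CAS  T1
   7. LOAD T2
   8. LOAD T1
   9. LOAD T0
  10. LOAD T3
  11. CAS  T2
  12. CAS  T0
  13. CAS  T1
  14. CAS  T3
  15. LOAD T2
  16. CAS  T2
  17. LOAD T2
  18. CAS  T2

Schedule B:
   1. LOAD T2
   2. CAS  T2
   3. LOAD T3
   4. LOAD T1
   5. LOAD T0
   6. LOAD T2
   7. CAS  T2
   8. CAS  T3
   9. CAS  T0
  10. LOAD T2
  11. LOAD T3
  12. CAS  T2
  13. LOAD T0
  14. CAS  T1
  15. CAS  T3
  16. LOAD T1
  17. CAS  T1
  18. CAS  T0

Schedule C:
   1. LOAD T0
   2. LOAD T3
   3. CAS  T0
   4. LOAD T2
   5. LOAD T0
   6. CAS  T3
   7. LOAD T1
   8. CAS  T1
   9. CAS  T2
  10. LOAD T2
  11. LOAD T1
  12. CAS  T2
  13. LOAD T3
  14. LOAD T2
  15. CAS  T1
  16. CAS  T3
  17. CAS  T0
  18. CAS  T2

Tracing schedule A:
   1) LOAD T1:  M=3  r_T1=3
   2) LOAD T3:  M=3  r_T3=3
   3) LOAD T0:  M=3  r_T0=3
   4) CAS  T0:  M=4  r_T0=3 ✓
   5) CAS  T3:  M=4  r_T3=3 ✗
   6) CAS  T1:  M=4  r_T1=3 ✗
   7) LOAD T2:  M=4  r_T2=4
   8) LOAD T1:  M=4  r_T1=4
   9) LOAD T0:  M=4  r_T0=4
  10) LOAD T3:  M=4  r_T3=4
  11) CAS  T2:  M=5  r_T2=4 ✓
  12) CAS  T0:  M=5  r_T0=4 ✗
  13) CAS  T1:  M=5  r_T1=4 ✗
  14) CAS  T3:  M=5  r_T3=4 ✗
  15) LOAD T2:  M=5  r_T2=5
  16) CAS  T2:  M=6  r_T2=5 ✓
  17) LOAD T2:  M=6  r_T2=6
  18) CAS  T2:  M=7  r_T2=6 ✓

A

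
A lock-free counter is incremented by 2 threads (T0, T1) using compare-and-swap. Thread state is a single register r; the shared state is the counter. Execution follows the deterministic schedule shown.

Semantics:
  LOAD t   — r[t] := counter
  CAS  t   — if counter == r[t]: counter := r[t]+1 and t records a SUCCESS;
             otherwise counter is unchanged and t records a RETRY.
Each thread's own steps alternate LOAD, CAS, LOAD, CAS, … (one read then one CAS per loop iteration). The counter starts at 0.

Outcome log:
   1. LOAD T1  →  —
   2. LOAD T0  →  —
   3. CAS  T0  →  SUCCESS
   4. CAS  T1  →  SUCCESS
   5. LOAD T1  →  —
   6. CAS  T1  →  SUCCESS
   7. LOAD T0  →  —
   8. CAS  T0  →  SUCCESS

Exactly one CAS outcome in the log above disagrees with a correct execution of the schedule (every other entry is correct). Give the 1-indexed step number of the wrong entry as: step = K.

Correct run:
#1 T1 reads 0
#2 T0 reads 0
#3 T0 CAS(0→1) writes; counter now 1
#4 T1 CAS(0→1) fails; counter now 1
#5 T1 reads 1
#6 T1 CAS(1→2) writes; counter now 2
#7 T0 reads 2
#8 T0 CAS(2→3) writes; counter now 3
Mismatch at 4.

step = 4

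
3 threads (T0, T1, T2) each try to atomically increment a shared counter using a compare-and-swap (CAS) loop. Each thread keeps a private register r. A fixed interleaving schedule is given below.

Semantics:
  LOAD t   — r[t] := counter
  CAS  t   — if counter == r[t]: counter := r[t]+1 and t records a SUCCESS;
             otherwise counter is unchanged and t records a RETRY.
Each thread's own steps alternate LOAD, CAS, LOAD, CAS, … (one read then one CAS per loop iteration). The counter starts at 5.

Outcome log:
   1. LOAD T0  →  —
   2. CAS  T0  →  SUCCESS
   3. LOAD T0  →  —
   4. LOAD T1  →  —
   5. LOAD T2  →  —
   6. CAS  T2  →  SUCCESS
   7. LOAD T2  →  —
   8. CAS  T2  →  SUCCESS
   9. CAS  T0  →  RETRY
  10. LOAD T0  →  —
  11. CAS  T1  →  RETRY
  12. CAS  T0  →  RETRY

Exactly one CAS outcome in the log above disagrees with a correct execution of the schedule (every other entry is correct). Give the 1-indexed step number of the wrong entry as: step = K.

Reference trace:
T0 LOAD — after: cnt=5, r=5 — load
T0 CAS — after: cnt=6, r=5 — ok
T0 LOAD — after: cnt=6, r=6 — load
T1 LOAD — after: cnt=6, r=6 — load
T2 LOAD — after: cnt=6, r=6 — load
T2 CAS — after: cnt=7, r=6 — ok
T2 LOAD — after: cnt=7, r=7 — load
T2 CAS — after: cnt=8, r=7 — ok
T0 CAS — after: cnt=8, r=6 — retry
T0 LOAD — after: cnt=8, r=8 — load
T1 CAS — after: cnt=8, r=6 — retry
T0 CAS — after: cnt=9, r=8 — ok
Flip is step 12.

step = 12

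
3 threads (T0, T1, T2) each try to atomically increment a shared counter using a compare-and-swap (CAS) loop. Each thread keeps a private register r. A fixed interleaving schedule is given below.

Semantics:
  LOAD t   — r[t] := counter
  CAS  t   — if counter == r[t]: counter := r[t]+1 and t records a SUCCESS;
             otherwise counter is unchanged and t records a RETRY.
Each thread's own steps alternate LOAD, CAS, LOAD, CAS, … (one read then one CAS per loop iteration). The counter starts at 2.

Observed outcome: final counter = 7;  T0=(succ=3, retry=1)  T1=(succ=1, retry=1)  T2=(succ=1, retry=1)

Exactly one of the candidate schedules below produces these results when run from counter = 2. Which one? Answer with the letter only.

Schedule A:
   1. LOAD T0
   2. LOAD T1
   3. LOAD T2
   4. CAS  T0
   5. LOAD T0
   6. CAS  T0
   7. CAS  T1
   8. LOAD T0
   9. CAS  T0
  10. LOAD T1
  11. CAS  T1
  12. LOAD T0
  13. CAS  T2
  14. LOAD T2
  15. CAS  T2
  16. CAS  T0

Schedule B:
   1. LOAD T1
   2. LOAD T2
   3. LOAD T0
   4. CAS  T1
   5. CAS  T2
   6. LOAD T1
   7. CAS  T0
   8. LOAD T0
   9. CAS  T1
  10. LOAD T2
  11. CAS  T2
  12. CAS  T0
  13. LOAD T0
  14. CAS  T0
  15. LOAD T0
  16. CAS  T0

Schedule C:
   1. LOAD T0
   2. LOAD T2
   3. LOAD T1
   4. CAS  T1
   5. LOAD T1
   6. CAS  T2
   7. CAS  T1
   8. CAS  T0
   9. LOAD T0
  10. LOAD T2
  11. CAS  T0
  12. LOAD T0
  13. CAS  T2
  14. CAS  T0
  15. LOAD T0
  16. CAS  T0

A

Run A:
1. LOAD T0 → mem=2 r[T0]=2 [LOAD]
2. LOAD T1 → mem=2 r[T1]=2 [LOAD]
3. LOAD T2 → mem=2 r[T2]=2 [LOAD]
4. CAS T0 → mem=3 r[T0]=2 [OK]
5. LOAD T0 → mem=3 r[T0]=3 [LOAD]
6. CAS T0 → mem=4 r[T0]=3 [OK]
7. CAS T1 → mem=4 r[T1]=2 [RETRY]
8. LOAD T0 → mem=4 r[T0]=4 [LOAD]
9. CAS T0 → mem=5 r[T0]=4 [OK]
10. LOAD T1 → mem=5 r[T1]=5 [LOAD]
11. CAS T1 → mem=6 r[T1]=5 [OK]
12. LOAD T0 → mem=6 r[T0]=6 [LOAD]
13. CAS T2 → mem=6 r[T2]=2 [RETRY]
14. LOAD T2 → mem=6 r[T2]=6 [LOAD]
15. CAS T2 → mem=7 r[T2]=6 [OK]
16. CAS T0 → mem=7 r[T0]=6 [RETRY]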